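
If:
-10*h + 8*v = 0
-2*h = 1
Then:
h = -1/2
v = -5/8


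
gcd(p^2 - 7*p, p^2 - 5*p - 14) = p - 7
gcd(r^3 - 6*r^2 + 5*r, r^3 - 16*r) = r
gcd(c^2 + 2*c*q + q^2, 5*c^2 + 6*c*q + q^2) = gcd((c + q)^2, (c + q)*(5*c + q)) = c + q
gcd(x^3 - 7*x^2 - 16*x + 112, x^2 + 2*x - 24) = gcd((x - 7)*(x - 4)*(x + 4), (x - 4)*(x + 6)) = x - 4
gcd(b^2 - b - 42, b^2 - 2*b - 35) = b - 7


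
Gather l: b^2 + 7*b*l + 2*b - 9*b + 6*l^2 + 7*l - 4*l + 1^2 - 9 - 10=b^2 - 7*b + 6*l^2 + l*(7*b + 3) - 18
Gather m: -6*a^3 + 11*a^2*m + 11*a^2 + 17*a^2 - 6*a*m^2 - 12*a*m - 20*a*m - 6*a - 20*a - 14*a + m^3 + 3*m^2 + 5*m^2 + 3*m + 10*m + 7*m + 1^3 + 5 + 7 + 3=-6*a^3 + 28*a^2 - 40*a + m^3 + m^2*(8 - 6*a) + m*(11*a^2 - 32*a + 20) + 16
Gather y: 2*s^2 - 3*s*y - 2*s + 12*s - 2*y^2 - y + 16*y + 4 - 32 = 2*s^2 + 10*s - 2*y^2 + y*(15 - 3*s) - 28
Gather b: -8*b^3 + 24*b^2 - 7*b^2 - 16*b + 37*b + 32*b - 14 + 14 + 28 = -8*b^3 + 17*b^2 + 53*b + 28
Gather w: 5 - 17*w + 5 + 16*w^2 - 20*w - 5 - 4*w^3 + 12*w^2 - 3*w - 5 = -4*w^3 + 28*w^2 - 40*w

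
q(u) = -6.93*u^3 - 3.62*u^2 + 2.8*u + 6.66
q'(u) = -20.79*u^2 - 7.24*u + 2.8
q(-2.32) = 67.22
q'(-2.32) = -92.30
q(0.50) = 6.29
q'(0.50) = -6.02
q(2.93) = -190.53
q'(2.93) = -196.89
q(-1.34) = 13.08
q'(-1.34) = -24.83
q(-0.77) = 5.52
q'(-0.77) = -3.95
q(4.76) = -809.43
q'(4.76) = -502.71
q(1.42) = -16.51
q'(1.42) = -49.40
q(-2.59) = 95.53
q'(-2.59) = -117.91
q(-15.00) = 22538.91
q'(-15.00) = -4566.35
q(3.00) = -204.63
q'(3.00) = -206.03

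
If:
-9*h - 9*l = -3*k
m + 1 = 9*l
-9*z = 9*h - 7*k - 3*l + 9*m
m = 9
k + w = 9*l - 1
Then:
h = 3*z/4 + 163/36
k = 9*z/4 + 203/12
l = 10/9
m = 9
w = -9*z/4 - 95/12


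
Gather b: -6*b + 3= 3 - 6*b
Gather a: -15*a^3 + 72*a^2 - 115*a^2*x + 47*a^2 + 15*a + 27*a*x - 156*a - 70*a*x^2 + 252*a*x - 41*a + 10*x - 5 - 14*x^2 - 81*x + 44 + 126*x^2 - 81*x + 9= -15*a^3 + a^2*(119 - 115*x) + a*(-70*x^2 + 279*x - 182) + 112*x^2 - 152*x + 48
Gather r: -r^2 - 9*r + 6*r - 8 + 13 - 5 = -r^2 - 3*r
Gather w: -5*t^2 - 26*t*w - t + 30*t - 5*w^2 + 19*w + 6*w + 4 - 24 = -5*t^2 + 29*t - 5*w^2 + w*(25 - 26*t) - 20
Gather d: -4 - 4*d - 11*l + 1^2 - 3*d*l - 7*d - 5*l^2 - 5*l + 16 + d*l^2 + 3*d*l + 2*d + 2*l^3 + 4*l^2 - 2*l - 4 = d*(l^2 - 9) + 2*l^3 - l^2 - 18*l + 9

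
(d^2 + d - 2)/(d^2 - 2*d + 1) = (d + 2)/(d - 1)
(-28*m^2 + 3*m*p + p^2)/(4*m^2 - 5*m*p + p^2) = (7*m + p)/(-m + p)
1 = 1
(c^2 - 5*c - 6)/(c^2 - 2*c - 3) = (c - 6)/(c - 3)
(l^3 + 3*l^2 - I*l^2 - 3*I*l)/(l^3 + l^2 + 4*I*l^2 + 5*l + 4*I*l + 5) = l*(l + 3)/(l^2 + l*(1 + 5*I) + 5*I)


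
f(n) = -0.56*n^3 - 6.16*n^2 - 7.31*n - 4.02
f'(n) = -1.68*n^2 - 12.32*n - 7.31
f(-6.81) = -63.06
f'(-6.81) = -1.32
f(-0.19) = -2.85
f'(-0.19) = -5.03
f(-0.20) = -2.80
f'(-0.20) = -4.91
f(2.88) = -89.54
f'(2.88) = -56.73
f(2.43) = -66.19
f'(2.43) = -47.17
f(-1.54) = -5.33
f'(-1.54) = 7.68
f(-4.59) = -46.09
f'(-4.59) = 13.84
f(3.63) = -138.51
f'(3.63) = -74.17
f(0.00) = -4.02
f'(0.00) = -7.31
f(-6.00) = -60.96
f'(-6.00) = 6.13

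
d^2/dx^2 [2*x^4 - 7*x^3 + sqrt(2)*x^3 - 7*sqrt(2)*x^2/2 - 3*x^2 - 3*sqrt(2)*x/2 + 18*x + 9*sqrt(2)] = 24*x^2 - 42*x + 6*sqrt(2)*x - 7*sqrt(2) - 6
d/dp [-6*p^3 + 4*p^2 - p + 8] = -18*p^2 + 8*p - 1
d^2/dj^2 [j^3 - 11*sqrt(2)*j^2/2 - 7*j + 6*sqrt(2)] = 6*j - 11*sqrt(2)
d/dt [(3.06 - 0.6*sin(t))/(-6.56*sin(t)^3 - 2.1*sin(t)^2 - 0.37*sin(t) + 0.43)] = (-7.872*sin(t)^3 + 58.9608*sin(t)^2 + 12.852*sin(t) + 0.8742)*cos(t)/(43.0336*sin(t)^6 + 27.552*sin(t)^5 + 9.2644*sin(t)^4 - 4.0876*sin(t)^3 - 1.6691*sin(t)^2 - 0.3182*sin(t) + 0.1849)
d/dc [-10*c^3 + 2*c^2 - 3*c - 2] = -30*c^2 + 4*c - 3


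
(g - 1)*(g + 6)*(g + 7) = g^3 + 12*g^2 + 29*g - 42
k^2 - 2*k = k*(k - 2)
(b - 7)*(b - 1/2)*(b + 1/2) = b^3 - 7*b^2 - b/4 + 7/4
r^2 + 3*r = r*(r + 3)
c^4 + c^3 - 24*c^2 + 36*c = c*(c - 3)*(c - 2)*(c + 6)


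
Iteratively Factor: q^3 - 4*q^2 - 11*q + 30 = (q - 2)*(q^2 - 2*q - 15) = (q - 5)*(q - 2)*(q + 3)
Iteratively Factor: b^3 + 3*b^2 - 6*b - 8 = (b - 2)*(b^2 + 5*b + 4) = (b - 2)*(b + 4)*(b + 1)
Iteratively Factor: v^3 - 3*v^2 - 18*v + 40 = (v - 2)*(v^2 - v - 20) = (v - 5)*(v - 2)*(v + 4)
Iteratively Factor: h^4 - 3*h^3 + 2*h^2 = (h)*(h^3 - 3*h^2 + 2*h) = h^2*(h^2 - 3*h + 2) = h^2*(h - 2)*(h - 1)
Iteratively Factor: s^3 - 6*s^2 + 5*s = (s)*(s^2 - 6*s + 5) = s*(s - 5)*(s - 1)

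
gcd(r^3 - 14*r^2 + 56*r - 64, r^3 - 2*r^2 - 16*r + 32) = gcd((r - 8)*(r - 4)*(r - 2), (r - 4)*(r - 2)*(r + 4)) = r^2 - 6*r + 8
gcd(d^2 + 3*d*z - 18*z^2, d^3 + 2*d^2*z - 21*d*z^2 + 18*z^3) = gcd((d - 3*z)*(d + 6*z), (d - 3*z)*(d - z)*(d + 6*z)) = -d^2 - 3*d*z + 18*z^2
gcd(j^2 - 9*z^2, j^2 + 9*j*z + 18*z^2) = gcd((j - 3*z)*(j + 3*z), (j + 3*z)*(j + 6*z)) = j + 3*z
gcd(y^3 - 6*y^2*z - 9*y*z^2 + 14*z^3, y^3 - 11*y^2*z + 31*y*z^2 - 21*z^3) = y^2 - 8*y*z + 7*z^2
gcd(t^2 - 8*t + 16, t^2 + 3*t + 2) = 1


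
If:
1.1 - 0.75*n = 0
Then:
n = 1.47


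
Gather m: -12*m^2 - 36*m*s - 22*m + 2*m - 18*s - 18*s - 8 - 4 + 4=-12*m^2 + m*(-36*s - 20) - 36*s - 8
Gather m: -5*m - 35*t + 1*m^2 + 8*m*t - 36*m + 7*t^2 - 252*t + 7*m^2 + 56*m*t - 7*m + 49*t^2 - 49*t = 8*m^2 + m*(64*t - 48) + 56*t^2 - 336*t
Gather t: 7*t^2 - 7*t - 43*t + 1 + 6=7*t^2 - 50*t + 7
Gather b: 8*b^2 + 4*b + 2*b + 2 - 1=8*b^2 + 6*b + 1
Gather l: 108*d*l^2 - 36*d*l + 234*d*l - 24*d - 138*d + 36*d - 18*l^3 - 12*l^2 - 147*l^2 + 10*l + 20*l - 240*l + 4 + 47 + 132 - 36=-126*d - 18*l^3 + l^2*(108*d - 159) + l*(198*d - 210) + 147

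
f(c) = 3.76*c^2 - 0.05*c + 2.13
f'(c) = 7.52*c - 0.05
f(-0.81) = 4.64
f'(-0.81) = -6.14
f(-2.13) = 19.30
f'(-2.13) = -16.07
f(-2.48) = 25.38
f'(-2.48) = -18.70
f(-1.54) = 11.12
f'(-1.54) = -11.63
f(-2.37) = 23.37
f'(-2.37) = -17.87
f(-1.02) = 6.09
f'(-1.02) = -7.72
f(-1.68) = 12.83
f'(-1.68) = -12.68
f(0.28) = 2.41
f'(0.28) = 2.06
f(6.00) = 137.19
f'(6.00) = 45.07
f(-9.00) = 307.14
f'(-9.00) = -67.73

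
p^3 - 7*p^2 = p^2*(p - 7)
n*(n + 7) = n^2 + 7*n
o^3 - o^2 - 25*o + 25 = (o - 5)*(o - 1)*(o + 5)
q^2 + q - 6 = (q - 2)*(q + 3)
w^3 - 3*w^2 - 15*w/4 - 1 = (w - 4)*(w + 1/2)^2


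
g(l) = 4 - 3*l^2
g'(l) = -6*l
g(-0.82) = 1.98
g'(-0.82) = 4.92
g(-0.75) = 2.31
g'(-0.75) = 4.50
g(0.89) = 1.62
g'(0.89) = -5.34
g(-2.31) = -12.01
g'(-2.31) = 13.86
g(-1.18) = -0.18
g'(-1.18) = 7.08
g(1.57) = -3.39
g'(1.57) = -9.42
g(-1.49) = -2.66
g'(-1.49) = 8.94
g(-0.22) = 3.85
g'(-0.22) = 1.32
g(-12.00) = -428.00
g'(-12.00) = 72.00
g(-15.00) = -671.00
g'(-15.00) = 90.00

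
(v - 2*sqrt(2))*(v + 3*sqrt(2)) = v^2 + sqrt(2)*v - 12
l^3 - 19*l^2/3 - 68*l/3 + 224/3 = (l - 8)*(l - 7/3)*(l + 4)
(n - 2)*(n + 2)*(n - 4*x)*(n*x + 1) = n^4*x - 4*n^3*x^2 + n^3 - 8*n^2*x + 16*n*x^2 - 4*n + 16*x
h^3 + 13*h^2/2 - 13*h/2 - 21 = (h - 2)*(h + 3/2)*(h + 7)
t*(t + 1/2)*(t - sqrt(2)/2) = t^3 - sqrt(2)*t^2/2 + t^2/2 - sqrt(2)*t/4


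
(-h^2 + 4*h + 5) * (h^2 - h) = -h^4 + 5*h^3 + h^2 - 5*h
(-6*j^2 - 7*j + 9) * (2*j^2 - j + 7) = -12*j^4 - 8*j^3 - 17*j^2 - 58*j + 63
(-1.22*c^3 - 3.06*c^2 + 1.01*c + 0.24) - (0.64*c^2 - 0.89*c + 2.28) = -1.22*c^3 - 3.7*c^2 + 1.9*c - 2.04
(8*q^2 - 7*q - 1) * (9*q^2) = 72*q^4 - 63*q^3 - 9*q^2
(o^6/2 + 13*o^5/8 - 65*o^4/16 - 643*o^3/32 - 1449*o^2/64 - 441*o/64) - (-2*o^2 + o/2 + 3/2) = o^6/2 + 13*o^5/8 - 65*o^4/16 - 643*o^3/32 - 1321*o^2/64 - 473*o/64 - 3/2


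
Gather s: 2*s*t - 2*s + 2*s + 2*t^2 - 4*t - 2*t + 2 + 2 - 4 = 2*s*t + 2*t^2 - 6*t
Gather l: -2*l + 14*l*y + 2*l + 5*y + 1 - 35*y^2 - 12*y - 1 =14*l*y - 35*y^2 - 7*y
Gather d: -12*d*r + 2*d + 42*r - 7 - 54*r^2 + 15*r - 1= d*(2 - 12*r) - 54*r^2 + 57*r - 8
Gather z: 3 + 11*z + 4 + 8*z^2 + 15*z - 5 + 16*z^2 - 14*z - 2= 24*z^2 + 12*z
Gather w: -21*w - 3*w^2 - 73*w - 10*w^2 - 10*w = -13*w^2 - 104*w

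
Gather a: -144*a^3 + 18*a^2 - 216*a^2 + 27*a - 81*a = -144*a^3 - 198*a^2 - 54*a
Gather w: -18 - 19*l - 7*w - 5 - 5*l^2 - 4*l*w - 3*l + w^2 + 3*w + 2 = -5*l^2 - 22*l + w^2 + w*(-4*l - 4) - 21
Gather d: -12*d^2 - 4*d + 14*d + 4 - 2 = -12*d^2 + 10*d + 2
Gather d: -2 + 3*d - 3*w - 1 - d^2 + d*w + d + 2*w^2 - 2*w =-d^2 + d*(w + 4) + 2*w^2 - 5*w - 3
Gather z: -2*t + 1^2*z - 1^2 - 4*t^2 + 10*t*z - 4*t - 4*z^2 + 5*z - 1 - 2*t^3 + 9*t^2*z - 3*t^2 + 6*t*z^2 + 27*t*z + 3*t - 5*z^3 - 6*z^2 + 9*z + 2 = -2*t^3 - 7*t^2 - 3*t - 5*z^3 + z^2*(6*t - 10) + z*(9*t^2 + 37*t + 15)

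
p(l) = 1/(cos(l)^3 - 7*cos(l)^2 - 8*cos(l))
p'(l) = (3*sin(l)*cos(l)^2 - 14*sin(l)*cos(l) - 8*sin(l))/(cos(l)^3 - 7*cos(l)^2 - 8*cos(l))^2 = (3*sin(l) - 8*sin(l)/cos(l)^2 - 14*tan(l))/(sin(l)^2 + 7*cos(l) + 7)^2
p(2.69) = 1.25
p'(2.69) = 4.76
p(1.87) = 0.58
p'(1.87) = -1.16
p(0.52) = -0.09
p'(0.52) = -0.07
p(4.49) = 0.71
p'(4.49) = 2.33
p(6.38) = -0.07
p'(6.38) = -0.01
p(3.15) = 3144.05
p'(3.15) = -747895.04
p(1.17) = -0.24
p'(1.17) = -0.70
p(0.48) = -0.08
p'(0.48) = -0.06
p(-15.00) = 0.63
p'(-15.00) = -1.11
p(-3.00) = 11.23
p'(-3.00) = -156.55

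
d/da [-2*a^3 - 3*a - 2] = -6*a^2 - 3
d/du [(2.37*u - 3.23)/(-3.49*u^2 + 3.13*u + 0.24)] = (8.2713*u^2 - 22.5454*u + 10.6787)/(12.1801*u^4 - 21.8474*u^3 + 8.1217*u^2 + 1.5024*u + 0.0576)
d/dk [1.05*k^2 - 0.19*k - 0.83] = 2.1*k - 0.19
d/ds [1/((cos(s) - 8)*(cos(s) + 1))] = (2*cos(s) - 7)*sin(s)/((cos(s) - 8)^2*(cos(s) + 1)^2)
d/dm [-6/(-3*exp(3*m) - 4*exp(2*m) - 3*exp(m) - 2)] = (-54*exp(2*m) - 48*exp(m) - 18)*exp(m)/(3*exp(3*m) + 4*exp(2*m) + 3*exp(m) + 2)^2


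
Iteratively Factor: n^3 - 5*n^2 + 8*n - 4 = (n - 2)*(n^2 - 3*n + 2) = (n - 2)^2*(n - 1)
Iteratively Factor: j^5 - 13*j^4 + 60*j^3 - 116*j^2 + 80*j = (j - 5)*(j^4 - 8*j^3 + 20*j^2 - 16*j) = (j - 5)*(j - 2)*(j^3 - 6*j^2 + 8*j) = (j - 5)*(j - 2)^2*(j^2 - 4*j) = j*(j - 5)*(j - 2)^2*(j - 4)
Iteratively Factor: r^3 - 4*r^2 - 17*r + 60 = (r + 4)*(r^2 - 8*r + 15) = (r - 3)*(r + 4)*(r - 5)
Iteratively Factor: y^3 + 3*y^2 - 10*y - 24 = (y + 2)*(y^2 + y - 12) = (y - 3)*(y + 2)*(y + 4)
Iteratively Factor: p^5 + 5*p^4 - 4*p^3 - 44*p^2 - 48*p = (p + 4)*(p^4 + p^3 - 8*p^2 - 12*p) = (p + 2)*(p + 4)*(p^3 - p^2 - 6*p) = (p - 3)*(p + 2)*(p + 4)*(p^2 + 2*p) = (p - 3)*(p + 2)^2*(p + 4)*(p)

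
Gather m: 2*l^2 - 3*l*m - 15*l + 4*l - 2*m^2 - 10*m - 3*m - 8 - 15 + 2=2*l^2 - 11*l - 2*m^2 + m*(-3*l - 13) - 21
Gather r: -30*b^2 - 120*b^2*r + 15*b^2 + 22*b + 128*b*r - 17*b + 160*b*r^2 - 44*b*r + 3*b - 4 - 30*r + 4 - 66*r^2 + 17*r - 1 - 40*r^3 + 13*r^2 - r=-15*b^2 + 8*b - 40*r^3 + r^2*(160*b - 53) + r*(-120*b^2 + 84*b - 14) - 1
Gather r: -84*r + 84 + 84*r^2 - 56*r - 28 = 84*r^2 - 140*r + 56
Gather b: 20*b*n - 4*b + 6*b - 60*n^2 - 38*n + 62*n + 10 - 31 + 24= b*(20*n + 2) - 60*n^2 + 24*n + 3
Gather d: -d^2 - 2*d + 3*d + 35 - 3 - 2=-d^2 + d + 30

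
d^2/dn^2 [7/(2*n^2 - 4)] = 7*(3*n^2 + 2)/(n^2 - 2)^3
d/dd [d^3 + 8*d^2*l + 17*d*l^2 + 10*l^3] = 3*d^2 + 16*d*l + 17*l^2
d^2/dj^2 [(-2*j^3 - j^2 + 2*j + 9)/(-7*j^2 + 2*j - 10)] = 6*(-72*j^3 - 551*j^2 + 466*j + 218)/(343*j^6 - 294*j^5 + 1554*j^4 - 848*j^3 + 2220*j^2 - 600*j + 1000)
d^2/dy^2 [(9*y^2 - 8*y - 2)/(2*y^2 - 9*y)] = 4*(65*y^3 - 12*y^2 + 54*y - 81)/(y^3*(8*y^3 - 108*y^2 + 486*y - 729))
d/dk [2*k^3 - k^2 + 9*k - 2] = 6*k^2 - 2*k + 9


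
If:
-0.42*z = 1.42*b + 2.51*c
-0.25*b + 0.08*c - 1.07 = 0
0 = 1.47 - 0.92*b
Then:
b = 1.60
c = 18.37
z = -115.17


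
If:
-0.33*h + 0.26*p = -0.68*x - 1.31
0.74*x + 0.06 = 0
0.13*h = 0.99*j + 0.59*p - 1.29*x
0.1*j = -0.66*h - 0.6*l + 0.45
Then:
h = 0.787878787878788*p + 3.8026208026208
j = 0.393682939137485 - 0.492500765228038*p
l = -0.784583205795327*p - 3.49849670607246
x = -0.08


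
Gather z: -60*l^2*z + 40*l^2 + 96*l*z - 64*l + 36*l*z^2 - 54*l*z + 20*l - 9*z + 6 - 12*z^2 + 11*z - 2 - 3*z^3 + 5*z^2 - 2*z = 40*l^2 - 44*l - 3*z^3 + z^2*(36*l - 7) + z*(-60*l^2 + 42*l) + 4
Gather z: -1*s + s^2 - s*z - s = s^2 - s*z - 2*s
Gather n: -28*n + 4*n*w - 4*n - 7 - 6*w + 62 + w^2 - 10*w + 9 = n*(4*w - 32) + w^2 - 16*w + 64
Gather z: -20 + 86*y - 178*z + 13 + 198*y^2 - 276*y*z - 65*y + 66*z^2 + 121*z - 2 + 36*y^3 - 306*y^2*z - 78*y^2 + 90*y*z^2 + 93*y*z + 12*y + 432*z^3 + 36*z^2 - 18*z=36*y^3 + 120*y^2 + 33*y + 432*z^3 + z^2*(90*y + 102) + z*(-306*y^2 - 183*y - 75) - 9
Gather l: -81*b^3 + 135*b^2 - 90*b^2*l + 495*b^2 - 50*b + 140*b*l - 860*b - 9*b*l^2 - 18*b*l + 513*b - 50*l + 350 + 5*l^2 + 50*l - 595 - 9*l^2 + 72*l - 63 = -81*b^3 + 630*b^2 - 397*b + l^2*(-9*b - 4) + l*(-90*b^2 + 122*b + 72) - 308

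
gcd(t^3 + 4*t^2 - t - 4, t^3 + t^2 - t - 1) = t^2 - 1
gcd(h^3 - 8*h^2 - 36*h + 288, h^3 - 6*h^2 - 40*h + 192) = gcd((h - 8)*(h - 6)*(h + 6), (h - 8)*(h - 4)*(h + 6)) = h^2 - 2*h - 48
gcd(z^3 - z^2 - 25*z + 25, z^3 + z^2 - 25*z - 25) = z^2 - 25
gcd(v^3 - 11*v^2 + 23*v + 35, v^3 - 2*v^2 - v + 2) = v + 1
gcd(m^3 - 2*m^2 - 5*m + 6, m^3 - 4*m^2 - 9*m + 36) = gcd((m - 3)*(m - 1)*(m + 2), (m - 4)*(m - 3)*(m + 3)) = m - 3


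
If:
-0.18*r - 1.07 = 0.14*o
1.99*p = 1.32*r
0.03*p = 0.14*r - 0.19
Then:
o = -9.68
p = 1.05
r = 1.58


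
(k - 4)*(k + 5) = k^2 + k - 20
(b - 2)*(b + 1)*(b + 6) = b^3 + 5*b^2 - 8*b - 12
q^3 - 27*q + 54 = (q - 3)^2*(q + 6)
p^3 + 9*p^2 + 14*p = p*(p + 2)*(p + 7)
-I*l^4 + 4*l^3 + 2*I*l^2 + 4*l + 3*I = (l - I)*(l + I)*(l + 3*I)*(-I*l + 1)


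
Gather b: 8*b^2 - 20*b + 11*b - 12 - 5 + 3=8*b^2 - 9*b - 14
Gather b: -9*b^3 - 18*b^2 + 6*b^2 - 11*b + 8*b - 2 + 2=-9*b^3 - 12*b^2 - 3*b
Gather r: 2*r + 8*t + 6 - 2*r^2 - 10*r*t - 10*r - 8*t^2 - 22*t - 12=-2*r^2 + r*(-10*t - 8) - 8*t^2 - 14*t - 6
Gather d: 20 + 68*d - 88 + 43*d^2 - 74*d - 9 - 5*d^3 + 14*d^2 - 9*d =-5*d^3 + 57*d^2 - 15*d - 77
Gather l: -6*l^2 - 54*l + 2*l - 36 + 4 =-6*l^2 - 52*l - 32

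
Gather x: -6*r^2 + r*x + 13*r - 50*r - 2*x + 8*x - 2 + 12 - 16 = -6*r^2 - 37*r + x*(r + 6) - 6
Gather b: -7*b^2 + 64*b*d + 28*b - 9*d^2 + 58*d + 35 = -7*b^2 + b*(64*d + 28) - 9*d^2 + 58*d + 35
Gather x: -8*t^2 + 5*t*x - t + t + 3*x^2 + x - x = -8*t^2 + 5*t*x + 3*x^2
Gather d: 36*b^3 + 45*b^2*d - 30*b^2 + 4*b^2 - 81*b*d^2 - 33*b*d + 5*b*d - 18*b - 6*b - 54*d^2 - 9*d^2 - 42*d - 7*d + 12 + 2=36*b^3 - 26*b^2 - 24*b + d^2*(-81*b - 63) + d*(45*b^2 - 28*b - 49) + 14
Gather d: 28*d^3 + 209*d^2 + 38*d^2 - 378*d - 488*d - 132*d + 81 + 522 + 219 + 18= 28*d^3 + 247*d^2 - 998*d + 840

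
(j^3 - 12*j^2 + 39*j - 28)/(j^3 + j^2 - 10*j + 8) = (j^2 - 11*j + 28)/(j^2 + 2*j - 8)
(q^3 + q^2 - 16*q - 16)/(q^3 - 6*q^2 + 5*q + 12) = (q + 4)/(q - 3)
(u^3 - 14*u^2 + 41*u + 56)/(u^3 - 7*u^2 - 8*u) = (u - 7)/u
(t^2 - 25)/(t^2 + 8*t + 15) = (t - 5)/(t + 3)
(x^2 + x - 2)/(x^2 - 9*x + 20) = (x^2 + x - 2)/(x^2 - 9*x + 20)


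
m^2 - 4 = (m - 2)*(m + 2)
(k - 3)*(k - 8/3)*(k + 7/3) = k^3 - 10*k^2/3 - 47*k/9 + 56/3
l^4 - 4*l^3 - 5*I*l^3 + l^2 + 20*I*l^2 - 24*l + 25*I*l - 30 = (l - 5)*(l + 1)*(l - 6*I)*(l + I)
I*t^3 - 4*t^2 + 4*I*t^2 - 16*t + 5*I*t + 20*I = (t + 4)*(t + 5*I)*(I*t + 1)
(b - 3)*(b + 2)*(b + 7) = b^3 + 6*b^2 - 13*b - 42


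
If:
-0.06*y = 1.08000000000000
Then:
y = -18.00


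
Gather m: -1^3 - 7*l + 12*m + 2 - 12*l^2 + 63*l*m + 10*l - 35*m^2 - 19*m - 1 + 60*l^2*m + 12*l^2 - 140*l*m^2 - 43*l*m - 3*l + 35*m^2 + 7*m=-140*l*m^2 + m*(60*l^2 + 20*l)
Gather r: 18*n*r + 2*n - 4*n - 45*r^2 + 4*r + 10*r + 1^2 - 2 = -2*n - 45*r^2 + r*(18*n + 14) - 1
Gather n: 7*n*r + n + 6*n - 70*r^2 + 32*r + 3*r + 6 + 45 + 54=n*(7*r + 7) - 70*r^2 + 35*r + 105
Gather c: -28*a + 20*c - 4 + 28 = -28*a + 20*c + 24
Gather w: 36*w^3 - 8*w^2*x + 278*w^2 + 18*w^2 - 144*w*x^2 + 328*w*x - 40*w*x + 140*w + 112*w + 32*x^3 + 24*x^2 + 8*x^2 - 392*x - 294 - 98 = 36*w^3 + w^2*(296 - 8*x) + w*(-144*x^2 + 288*x + 252) + 32*x^3 + 32*x^2 - 392*x - 392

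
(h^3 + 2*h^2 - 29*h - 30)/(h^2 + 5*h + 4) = (h^2 + h - 30)/(h + 4)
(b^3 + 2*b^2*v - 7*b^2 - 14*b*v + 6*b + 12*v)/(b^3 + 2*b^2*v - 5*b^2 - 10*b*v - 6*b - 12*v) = (b - 1)/(b + 1)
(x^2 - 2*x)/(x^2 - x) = (x - 2)/(x - 1)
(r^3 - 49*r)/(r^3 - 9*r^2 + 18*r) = (r^2 - 49)/(r^2 - 9*r + 18)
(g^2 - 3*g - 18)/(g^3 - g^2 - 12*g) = (g - 6)/(g*(g - 4))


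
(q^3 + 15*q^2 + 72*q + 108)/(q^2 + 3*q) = q + 12 + 36/q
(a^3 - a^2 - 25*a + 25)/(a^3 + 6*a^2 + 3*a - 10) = (a - 5)/(a + 2)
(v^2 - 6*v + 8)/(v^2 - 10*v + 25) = (v^2 - 6*v + 8)/(v^2 - 10*v + 25)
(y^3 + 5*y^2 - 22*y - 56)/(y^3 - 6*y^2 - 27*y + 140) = (y^2 + 9*y + 14)/(y^2 - 2*y - 35)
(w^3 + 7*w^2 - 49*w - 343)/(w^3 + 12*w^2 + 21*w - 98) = (w - 7)/(w - 2)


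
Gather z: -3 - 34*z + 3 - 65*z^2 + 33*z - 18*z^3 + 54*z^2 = -18*z^3 - 11*z^2 - z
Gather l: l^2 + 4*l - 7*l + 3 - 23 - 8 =l^2 - 3*l - 28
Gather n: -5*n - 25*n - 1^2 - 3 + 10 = 6 - 30*n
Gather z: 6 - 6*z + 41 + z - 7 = 40 - 5*z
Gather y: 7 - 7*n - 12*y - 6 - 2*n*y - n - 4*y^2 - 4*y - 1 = -8*n - 4*y^2 + y*(-2*n - 16)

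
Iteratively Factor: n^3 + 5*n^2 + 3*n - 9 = (n + 3)*(n^2 + 2*n - 3) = (n + 3)^2*(n - 1)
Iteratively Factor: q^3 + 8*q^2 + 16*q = (q + 4)*(q^2 + 4*q) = (q + 4)^2*(q)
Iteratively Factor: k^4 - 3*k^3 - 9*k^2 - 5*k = (k + 1)*(k^3 - 4*k^2 - 5*k) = (k - 5)*(k + 1)*(k^2 + k) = k*(k - 5)*(k + 1)*(k + 1)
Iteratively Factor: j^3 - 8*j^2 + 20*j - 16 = (j - 4)*(j^2 - 4*j + 4) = (j - 4)*(j - 2)*(j - 2)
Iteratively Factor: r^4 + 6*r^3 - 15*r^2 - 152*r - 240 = (r - 5)*(r^3 + 11*r^2 + 40*r + 48) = (r - 5)*(r + 4)*(r^2 + 7*r + 12) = (r - 5)*(r + 4)^2*(r + 3)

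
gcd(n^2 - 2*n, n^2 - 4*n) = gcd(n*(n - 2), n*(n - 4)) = n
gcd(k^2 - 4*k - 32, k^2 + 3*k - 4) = k + 4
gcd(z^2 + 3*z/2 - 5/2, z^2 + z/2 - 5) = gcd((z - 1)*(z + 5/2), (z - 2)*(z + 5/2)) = z + 5/2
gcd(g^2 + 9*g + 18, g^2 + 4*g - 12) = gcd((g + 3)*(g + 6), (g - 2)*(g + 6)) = g + 6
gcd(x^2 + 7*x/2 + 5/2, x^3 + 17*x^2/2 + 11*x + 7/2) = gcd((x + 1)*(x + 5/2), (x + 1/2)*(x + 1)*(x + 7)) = x + 1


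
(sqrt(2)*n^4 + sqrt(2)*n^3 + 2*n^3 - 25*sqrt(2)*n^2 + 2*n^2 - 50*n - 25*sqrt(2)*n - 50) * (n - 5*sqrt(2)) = sqrt(2)*n^5 - 8*n^4 + sqrt(2)*n^4 - 35*sqrt(2)*n^3 - 8*n^3 - 35*sqrt(2)*n^2 + 200*n^2 + 200*n + 250*sqrt(2)*n + 250*sqrt(2)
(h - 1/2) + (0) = h - 1/2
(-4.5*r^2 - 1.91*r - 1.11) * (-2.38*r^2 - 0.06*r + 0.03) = 10.71*r^4 + 4.8158*r^3 + 2.6214*r^2 + 0.00930000000000001*r - 0.0333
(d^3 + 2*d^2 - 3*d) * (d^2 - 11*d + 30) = d^5 - 9*d^4 + 5*d^3 + 93*d^2 - 90*d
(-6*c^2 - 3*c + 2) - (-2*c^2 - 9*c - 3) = -4*c^2 + 6*c + 5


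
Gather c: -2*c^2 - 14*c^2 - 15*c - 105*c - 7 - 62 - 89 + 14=-16*c^2 - 120*c - 144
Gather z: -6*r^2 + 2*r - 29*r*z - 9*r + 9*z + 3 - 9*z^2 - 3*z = -6*r^2 - 7*r - 9*z^2 + z*(6 - 29*r) + 3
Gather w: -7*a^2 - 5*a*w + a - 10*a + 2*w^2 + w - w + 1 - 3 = -7*a^2 - 5*a*w - 9*a + 2*w^2 - 2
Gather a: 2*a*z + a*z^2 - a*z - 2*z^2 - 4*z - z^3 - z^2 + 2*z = a*(z^2 + z) - z^3 - 3*z^2 - 2*z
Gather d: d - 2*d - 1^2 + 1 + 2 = 2 - d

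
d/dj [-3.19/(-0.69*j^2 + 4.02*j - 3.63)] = (12.8238 - 4.4022*j)/(0.69*j^2 - 4.02*j + 3.63)^2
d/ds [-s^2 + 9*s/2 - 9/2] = 9/2 - 2*s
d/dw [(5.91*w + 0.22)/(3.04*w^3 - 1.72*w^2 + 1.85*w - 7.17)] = (-35.9328*w^3 + 8.1588*w^2 + 0.7568*w - 42.7817)/(9.2416*w^6 - 10.4576*w^5 + 14.2064*w^4 - 49.9576*w^3 + 28.0873*w^2 - 26.529*w + 51.4089)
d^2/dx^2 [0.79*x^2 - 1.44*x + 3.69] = 1.58000000000000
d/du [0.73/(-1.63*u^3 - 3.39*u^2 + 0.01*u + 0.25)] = (3.5697*u^2 + 4.9494*u - 0.0073)/(1.63*u^3 + 3.39*u^2 - 0.01*u - 0.25)^2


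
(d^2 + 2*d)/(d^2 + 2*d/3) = 3*(d + 2)/(3*d + 2)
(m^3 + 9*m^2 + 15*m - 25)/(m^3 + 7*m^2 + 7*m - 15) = (m + 5)/(m + 3)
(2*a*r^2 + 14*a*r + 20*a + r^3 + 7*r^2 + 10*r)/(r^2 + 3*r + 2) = (2*a*r + 10*a + r^2 + 5*r)/(r + 1)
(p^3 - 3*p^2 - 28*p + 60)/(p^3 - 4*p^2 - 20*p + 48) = (p + 5)/(p + 4)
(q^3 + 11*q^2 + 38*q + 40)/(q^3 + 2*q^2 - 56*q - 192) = (q^2 + 7*q + 10)/(q^2 - 2*q - 48)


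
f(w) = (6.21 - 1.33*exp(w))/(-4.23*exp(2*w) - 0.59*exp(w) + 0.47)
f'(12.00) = 0.00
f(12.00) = 0.00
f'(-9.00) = 0.00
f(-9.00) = 13.21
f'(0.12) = 2.00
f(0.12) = -0.85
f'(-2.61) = 3.10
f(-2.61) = 15.14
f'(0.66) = 0.59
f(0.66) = -0.22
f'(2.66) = -0.01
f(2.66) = 0.01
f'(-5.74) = 0.05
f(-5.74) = 13.26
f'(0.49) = 0.87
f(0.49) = -0.34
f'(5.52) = -0.00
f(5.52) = 0.00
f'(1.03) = 0.25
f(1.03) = -0.07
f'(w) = (6.21 - 1.33*exp(w))*(8.46*exp(2*w) + 0.59*exp(w))/(-4.23*exp(2*w) - 0.59*exp(w) + 0.47)^2 - 1.33*exp(w)/(-4.23*exp(2*w) - 0.59*exp(w) + 0.47) = (-5.6259*exp(2*w) + 52.5366*exp(w) + 3.0388)*exp(w)/(17.8929*exp(4*w) + 4.9914*exp(3*w) - 3.6281*exp(2*w) - 0.5546*exp(w) + 0.2209)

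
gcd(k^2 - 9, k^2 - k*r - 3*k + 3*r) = k - 3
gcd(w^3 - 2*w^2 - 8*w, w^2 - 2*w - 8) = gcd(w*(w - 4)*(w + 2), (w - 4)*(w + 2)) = w^2 - 2*w - 8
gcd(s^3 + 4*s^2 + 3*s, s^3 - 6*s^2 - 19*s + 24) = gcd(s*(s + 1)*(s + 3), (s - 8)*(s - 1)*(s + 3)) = s + 3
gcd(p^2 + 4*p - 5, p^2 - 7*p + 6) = p - 1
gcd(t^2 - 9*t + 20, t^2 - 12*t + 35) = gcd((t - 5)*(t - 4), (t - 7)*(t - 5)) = t - 5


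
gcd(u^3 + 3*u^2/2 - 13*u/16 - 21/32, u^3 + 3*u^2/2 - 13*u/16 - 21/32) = u^3 + 3*u^2/2 - 13*u/16 - 21/32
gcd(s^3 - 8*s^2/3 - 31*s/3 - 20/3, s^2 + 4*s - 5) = 1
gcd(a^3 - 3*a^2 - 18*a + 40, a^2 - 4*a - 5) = a - 5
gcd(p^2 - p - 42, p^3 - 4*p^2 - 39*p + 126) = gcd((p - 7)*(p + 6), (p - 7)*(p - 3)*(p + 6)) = p^2 - p - 42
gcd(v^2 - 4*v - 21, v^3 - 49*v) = v - 7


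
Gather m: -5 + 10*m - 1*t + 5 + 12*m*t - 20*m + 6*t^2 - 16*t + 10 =m*(12*t - 10) + 6*t^2 - 17*t + 10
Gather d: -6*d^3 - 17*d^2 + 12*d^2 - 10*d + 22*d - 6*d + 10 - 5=-6*d^3 - 5*d^2 + 6*d + 5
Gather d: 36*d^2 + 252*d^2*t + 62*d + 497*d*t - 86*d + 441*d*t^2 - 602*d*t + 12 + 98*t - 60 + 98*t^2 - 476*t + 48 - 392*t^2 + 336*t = d^2*(252*t + 36) + d*(441*t^2 - 105*t - 24) - 294*t^2 - 42*t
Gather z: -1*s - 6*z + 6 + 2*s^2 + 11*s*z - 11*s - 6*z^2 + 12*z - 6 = 2*s^2 - 12*s - 6*z^2 + z*(11*s + 6)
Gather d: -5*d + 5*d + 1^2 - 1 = 0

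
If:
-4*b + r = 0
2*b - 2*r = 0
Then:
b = 0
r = 0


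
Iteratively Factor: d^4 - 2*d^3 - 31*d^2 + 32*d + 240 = (d + 4)*(d^3 - 6*d^2 - 7*d + 60) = (d + 3)*(d + 4)*(d^2 - 9*d + 20) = (d - 5)*(d + 3)*(d + 4)*(d - 4)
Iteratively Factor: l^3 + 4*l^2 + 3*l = (l + 3)*(l^2 + l) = (l + 1)*(l + 3)*(l)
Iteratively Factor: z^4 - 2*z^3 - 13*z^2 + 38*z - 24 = (z - 3)*(z^3 + z^2 - 10*z + 8) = (z - 3)*(z - 2)*(z^2 + 3*z - 4) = (z - 3)*(z - 2)*(z + 4)*(z - 1)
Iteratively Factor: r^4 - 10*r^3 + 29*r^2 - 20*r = (r - 1)*(r^3 - 9*r^2 + 20*r) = (r - 5)*(r - 1)*(r^2 - 4*r) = r*(r - 5)*(r - 1)*(r - 4)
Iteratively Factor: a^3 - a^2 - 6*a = (a - 3)*(a^2 + 2*a) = a*(a - 3)*(a + 2)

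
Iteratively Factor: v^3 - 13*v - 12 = (v + 1)*(v^2 - v - 12) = (v - 4)*(v + 1)*(v + 3)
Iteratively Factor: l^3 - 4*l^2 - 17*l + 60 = (l - 3)*(l^2 - l - 20) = (l - 3)*(l + 4)*(l - 5)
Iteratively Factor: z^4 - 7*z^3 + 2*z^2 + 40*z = (z)*(z^3 - 7*z^2 + 2*z + 40) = z*(z + 2)*(z^2 - 9*z + 20) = z*(z - 4)*(z + 2)*(z - 5)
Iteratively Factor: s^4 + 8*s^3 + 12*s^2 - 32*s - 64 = (s - 2)*(s^3 + 10*s^2 + 32*s + 32) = (s - 2)*(s + 4)*(s^2 + 6*s + 8) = (s - 2)*(s + 2)*(s + 4)*(s + 4)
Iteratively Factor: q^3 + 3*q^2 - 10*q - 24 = (q + 2)*(q^2 + q - 12) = (q + 2)*(q + 4)*(q - 3)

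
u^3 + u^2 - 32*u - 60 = (u - 6)*(u + 2)*(u + 5)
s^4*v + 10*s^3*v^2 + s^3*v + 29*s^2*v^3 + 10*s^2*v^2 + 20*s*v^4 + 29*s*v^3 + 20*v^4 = (s + v)*(s + 4*v)*(s + 5*v)*(s*v + v)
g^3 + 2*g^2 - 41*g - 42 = (g - 6)*(g + 1)*(g + 7)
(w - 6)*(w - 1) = w^2 - 7*w + 6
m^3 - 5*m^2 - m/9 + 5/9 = (m - 5)*(m - 1/3)*(m + 1/3)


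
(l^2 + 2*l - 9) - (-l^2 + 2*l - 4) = 2*l^2 - 5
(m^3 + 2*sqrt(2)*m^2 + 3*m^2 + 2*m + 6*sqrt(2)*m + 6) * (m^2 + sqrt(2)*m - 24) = m^5 + 3*m^4 + 3*sqrt(2)*m^4 - 18*m^3 + 9*sqrt(2)*m^3 - 46*sqrt(2)*m^2 - 54*m^2 - 138*sqrt(2)*m - 48*m - 144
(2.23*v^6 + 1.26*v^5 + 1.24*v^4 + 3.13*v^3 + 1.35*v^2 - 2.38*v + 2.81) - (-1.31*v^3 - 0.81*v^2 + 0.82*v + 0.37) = 2.23*v^6 + 1.26*v^5 + 1.24*v^4 + 4.44*v^3 + 2.16*v^2 - 3.2*v + 2.44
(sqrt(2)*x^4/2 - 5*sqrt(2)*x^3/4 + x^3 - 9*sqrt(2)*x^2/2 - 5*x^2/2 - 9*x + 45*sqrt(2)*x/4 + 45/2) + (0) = sqrt(2)*x^4/2 - 5*sqrt(2)*x^3/4 + x^3 - 9*sqrt(2)*x^2/2 - 5*x^2/2 - 9*x + 45*sqrt(2)*x/4 + 45/2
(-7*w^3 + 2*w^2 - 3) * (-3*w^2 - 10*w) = 21*w^5 + 64*w^4 - 20*w^3 + 9*w^2 + 30*w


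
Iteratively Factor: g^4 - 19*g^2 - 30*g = (g + 2)*(g^3 - 2*g^2 - 15*g) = (g + 2)*(g + 3)*(g^2 - 5*g) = g*(g + 2)*(g + 3)*(g - 5)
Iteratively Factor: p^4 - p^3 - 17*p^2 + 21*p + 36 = (p + 1)*(p^3 - 2*p^2 - 15*p + 36) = (p + 1)*(p + 4)*(p^2 - 6*p + 9) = (p - 3)*(p + 1)*(p + 4)*(p - 3)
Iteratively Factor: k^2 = (k)*(k)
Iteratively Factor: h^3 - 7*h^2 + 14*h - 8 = (h - 1)*(h^2 - 6*h + 8) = (h - 2)*(h - 1)*(h - 4)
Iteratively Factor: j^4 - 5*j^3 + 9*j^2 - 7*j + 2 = (j - 2)*(j^3 - 3*j^2 + 3*j - 1) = (j - 2)*(j - 1)*(j^2 - 2*j + 1) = (j - 2)*(j - 1)^2*(j - 1)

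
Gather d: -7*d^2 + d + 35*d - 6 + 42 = -7*d^2 + 36*d + 36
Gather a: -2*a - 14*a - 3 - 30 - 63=-16*a - 96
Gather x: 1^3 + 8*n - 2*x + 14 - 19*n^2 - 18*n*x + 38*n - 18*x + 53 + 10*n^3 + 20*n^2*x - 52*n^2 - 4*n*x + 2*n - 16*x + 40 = 10*n^3 - 71*n^2 + 48*n + x*(20*n^2 - 22*n - 36) + 108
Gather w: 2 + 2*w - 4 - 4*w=-2*w - 2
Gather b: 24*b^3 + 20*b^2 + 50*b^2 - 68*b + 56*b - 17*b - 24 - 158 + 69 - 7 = 24*b^3 + 70*b^2 - 29*b - 120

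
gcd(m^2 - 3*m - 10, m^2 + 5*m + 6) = m + 2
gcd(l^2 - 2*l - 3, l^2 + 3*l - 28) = 1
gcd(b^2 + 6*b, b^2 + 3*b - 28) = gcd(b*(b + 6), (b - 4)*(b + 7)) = 1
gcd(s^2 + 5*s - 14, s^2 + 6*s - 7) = s + 7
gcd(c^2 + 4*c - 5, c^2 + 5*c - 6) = c - 1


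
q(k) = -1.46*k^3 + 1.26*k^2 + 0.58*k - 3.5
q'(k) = -4.38*k^2 + 2.52*k + 0.58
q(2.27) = -12.77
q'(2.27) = -16.27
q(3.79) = -62.69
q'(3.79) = -52.78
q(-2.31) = 19.88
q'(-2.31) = -28.61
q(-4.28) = 131.57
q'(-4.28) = -90.44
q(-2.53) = 26.74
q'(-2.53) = -33.83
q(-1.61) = 4.93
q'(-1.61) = -14.83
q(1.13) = -3.34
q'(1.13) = -2.17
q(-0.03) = -3.52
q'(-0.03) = 0.50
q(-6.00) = 353.74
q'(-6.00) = -172.22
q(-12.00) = 2693.86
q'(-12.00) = -660.38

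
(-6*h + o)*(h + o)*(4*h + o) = -24*h^3 - 26*h^2*o - h*o^2 + o^3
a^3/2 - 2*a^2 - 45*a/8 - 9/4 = (a/2 + 1/4)*(a - 6)*(a + 3/2)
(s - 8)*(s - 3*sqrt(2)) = s^2 - 8*s - 3*sqrt(2)*s + 24*sqrt(2)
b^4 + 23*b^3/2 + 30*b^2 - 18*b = b*(b - 1/2)*(b + 6)^2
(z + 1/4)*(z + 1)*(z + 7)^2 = z^4 + 61*z^3/4 + 267*z^2/4 + 259*z/4 + 49/4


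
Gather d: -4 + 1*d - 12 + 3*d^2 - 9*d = 3*d^2 - 8*d - 16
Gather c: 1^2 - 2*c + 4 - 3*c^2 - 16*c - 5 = -3*c^2 - 18*c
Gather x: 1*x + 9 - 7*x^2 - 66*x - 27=-7*x^2 - 65*x - 18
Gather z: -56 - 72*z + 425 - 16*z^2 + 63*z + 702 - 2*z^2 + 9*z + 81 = 1152 - 18*z^2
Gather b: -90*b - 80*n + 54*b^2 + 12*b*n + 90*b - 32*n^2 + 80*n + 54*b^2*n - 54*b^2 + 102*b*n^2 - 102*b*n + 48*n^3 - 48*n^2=54*b^2*n + b*(102*n^2 - 90*n) + 48*n^3 - 80*n^2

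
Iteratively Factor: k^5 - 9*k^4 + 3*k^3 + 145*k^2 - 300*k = (k - 5)*(k^4 - 4*k^3 - 17*k^2 + 60*k) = (k - 5)*(k + 4)*(k^3 - 8*k^2 + 15*k) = (k - 5)*(k - 3)*(k + 4)*(k^2 - 5*k) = k*(k - 5)*(k - 3)*(k + 4)*(k - 5)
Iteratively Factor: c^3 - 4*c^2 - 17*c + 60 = (c - 3)*(c^2 - c - 20) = (c - 5)*(c - 3)*(c + 4)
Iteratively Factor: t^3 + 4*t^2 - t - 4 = (t - 1)*(t^2 + 5*t + 4) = (t - 1)*(t + 1)*(t + 4)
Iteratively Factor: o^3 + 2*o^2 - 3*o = (o)*(o^2 + 2*o - 3) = o*(o - 1)*(o + 3)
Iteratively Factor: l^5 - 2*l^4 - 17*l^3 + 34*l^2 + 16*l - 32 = (l - 1)*(l^4 - l^3 - 18*l^2 + 16*l + 32) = (l - 2)*(l - 1)*(l^3 + l^2 - 16*l - 16) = (l - 4)*(l - 2)*(l - 1)*(l^2 + 5*l + 4) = (l - 4)*(l - 2)*(l - 1)*(l + 4)*(l + 1)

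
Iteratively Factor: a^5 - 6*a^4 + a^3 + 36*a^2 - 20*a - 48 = (a + 2)*(a^4 - 8*a^3 + 17*a^2 + 2*a - 24) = (a - 2)*(a + 2)*(a^3 - 6*a^2 + 5*a + 12) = (a - 3)*(a - 2)*(a + 2)*(a^2 - 3*a - 4) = (a - 3)*(a - 2)*(a + 1)*(a + 2)*(a - 4)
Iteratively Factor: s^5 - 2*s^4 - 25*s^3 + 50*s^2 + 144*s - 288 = (s - 3)*(s^4 + s^3 - 22*s^2 - 16*s + 96) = (s - 3)*(s - 2)*(s^3 + 3*s^2 - 16*s - 48) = (s - 4)*(s - 3)*(s - 2)*(s^2 + 7*s + 12) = (s - 4)*(s - 3)*(s - 2)*(s + 3)*(s + 4)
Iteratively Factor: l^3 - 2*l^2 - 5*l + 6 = (l - 3)*(l^2 + l - 2) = (l - 3)*(l + 2)*(l - 1)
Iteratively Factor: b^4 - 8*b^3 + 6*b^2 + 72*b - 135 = (b - 3)*(b^3 - 5*b^2 - 9*b + 45) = (b - 5)*(b - 3)*(b^2 - 9) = (b - 5)*(b - 3)*(b + 3)*(b - 3)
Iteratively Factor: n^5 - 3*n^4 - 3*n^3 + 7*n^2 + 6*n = (n + 1)*(n^4 - 4*n^3 + n^2 + 6*n) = (n - 2)*(n + 1)*(n^3 - 2*n^2 - 3*n) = (n - 3)*(n - 2)*(n + 1)*(n^2 + n) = (n - 3)*(n - 2)*(n + 1)^2*(n)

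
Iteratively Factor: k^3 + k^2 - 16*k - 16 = (k + 1)*(k^2 - 16) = (k - 4)*(k + 1)*(k + 4)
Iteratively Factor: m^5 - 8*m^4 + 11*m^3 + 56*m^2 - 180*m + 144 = (m - 2)*(m^4 - 6*m^3 - m^2 + 54*m - 72) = (m - 2)*(m + 3)*(m^3 - 9*m^2 + 26*m - 24) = (m - 4)*(m - 2)*(m + 3)*(m^2 - 5*m + 6) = (m - 4)*(m - 2)^2*(m + 3)*(m - 3)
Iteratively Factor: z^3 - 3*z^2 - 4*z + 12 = (z - 3)*(z^2 - 4) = (z - 3)*(z - 2)*(z + 2)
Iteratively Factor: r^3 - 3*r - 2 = (r - 2)*(r^2 + 2*r + 1) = (r - 2)*(r + 1)*(r + 1)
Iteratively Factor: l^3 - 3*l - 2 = (l + 1)*(l^2 - l - 2) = (l - 2)*(l + 1)*(l + 1)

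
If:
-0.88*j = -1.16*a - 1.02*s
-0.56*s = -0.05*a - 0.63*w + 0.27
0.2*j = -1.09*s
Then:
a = 1.66984262016163 - 3.89629944704381*w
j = 1.81512122501063 - 4.23528285835815*w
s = 0.77711612079966*w - 0.333049766056997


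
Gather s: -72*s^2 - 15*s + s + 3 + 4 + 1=-72*s^2 - 14*s + 8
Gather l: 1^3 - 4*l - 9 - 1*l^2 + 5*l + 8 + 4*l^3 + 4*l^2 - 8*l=4*l^3 + 3*l^2 - 7*l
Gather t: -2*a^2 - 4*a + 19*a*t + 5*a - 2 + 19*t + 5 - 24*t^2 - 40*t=-2*a^2 + a - 24*t^2 + t*(19*a - 21) + 3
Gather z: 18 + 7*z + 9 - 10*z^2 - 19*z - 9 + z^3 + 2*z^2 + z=z^3 - 8*z^2 - 11*z + 18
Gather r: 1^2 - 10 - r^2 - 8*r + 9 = -r^2 - 8*r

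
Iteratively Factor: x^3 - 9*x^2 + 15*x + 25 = (x + 1)*(x^2 - 10*x + 25) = (x - 5)*(x + 1)*(x - 5)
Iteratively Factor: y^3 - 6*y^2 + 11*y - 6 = (y - 2)*(y^2 - 4*y + 3) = (y - 3)*(y - 2)*(y - 1)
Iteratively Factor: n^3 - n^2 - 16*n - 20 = (n + 2)*(n^2 - 3*n - 10) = (n + 2)^2*(n - 5)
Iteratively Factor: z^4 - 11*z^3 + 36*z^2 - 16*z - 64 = (z - 4)*(z^3 - 7*z^2 + 8*z + 16) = (z - 4)^2*(z^2 - 3*z - 4) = (z - 4)^3*(z + 1)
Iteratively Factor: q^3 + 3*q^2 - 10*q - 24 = (q - 3)*(q^2 + 6*q + 8) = (q - 3)*(q + 2)*(q + 4)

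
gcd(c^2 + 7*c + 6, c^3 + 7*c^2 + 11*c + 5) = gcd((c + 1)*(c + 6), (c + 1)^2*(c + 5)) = c + 1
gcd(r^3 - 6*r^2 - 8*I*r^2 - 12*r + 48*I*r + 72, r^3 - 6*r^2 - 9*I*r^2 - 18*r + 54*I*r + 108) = r^2 + r*(-6 - 6*I) + 36*I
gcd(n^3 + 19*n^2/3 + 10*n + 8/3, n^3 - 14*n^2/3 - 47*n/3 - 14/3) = n^2 + 7*n/3 + 2/3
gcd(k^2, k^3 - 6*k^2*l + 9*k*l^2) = k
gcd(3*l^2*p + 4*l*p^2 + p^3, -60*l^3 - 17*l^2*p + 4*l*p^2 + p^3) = 3*l + p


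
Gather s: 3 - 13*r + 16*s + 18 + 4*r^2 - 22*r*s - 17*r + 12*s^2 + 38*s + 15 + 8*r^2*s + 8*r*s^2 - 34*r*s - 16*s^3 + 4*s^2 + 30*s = 4*r^2 - 30*r - 16*s^3 + s^2*(8*r + 16) + s*(8*r^2 - 56*r + 84) + 36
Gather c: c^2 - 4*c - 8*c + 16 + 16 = c^2 - 12*c + 32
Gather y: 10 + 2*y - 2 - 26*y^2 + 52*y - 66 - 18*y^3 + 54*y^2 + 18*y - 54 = -18*y^3 + 28*y^2 + 72*y - 112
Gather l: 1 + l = l + 1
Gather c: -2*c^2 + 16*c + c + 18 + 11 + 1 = -2*c^2 + 17*c + 30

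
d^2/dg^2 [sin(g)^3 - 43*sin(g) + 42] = (49 - 9*sin(g)^2)*sin(g)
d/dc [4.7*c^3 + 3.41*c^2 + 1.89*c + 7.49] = 14.1*c^2 + 6.82*c + 1.89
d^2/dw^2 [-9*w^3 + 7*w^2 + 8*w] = 14 - 54*w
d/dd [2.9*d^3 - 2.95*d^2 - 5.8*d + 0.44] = 8.7*d^2 - 5.9*d - 5.8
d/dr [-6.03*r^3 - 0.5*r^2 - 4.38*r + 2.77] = -18.09*r^2 - 1.0*r - 4.38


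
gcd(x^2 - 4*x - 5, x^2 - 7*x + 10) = x - 5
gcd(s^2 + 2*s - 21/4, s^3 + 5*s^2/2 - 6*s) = s - 3/2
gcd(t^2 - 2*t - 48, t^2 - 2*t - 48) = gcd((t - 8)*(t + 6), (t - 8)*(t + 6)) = t^2 - 2*t - 48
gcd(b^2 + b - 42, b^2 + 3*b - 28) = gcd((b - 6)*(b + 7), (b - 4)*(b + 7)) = b + 7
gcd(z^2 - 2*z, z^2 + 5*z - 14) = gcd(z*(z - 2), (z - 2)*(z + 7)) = z - 2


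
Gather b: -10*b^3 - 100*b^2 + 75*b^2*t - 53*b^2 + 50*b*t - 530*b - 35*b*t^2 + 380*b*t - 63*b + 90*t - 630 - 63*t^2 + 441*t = -10*b^3 + b^2*(75*t - 153) + b*(-35*t^2 + 430*t - 593) - 63*t^2 + 531*t - 630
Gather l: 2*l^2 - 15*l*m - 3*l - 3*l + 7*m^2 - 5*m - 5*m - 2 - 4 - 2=2*l^2 + l*(-15*m - 6) + 7*m^2 - 10*m - 8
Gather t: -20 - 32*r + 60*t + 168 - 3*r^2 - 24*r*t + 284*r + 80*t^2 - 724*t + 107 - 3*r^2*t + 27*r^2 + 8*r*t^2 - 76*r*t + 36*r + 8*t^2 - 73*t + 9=24*r^2 + 288*r + t^2*(8*r + 88) + t*(-3*r^2 - 100*r - 737) + 264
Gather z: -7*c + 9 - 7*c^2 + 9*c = -7*c^2 + 2*c + 9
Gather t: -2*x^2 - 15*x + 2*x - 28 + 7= -2*x^2 - 13*x - 21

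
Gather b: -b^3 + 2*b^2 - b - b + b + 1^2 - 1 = -b^3 + 2*b^2 - b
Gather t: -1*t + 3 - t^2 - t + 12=-t^2 - 2*t + 15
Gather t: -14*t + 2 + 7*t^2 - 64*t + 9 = 7*t^2 - 78*t + 11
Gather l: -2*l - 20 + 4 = -2*l - 16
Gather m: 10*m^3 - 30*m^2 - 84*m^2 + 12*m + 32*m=10*m^3 - 114*m^2 + 44*m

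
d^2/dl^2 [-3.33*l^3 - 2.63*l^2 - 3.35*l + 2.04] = -19.98*l - 5.26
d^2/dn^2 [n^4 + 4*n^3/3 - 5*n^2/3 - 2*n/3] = 12*n^2 + 8*n - 10/3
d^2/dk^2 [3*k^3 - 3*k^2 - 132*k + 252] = 18*k - 6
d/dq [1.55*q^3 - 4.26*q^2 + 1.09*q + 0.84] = 4.65*q^2 - 8.52*q + 1.09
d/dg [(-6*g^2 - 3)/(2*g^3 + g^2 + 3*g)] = 3*(4*g^4 + 2*g + 3)/(g^2*(4*g^4 + 4*g^3 + 13*g^2 + 6*g + 9))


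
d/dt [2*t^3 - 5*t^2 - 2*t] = 6*t^2 - 10*t - 2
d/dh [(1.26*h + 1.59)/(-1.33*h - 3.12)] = (-2.415945*h - 5.66748)/(1.33*h + 3.12)^3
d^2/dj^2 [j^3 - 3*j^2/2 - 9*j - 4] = 6*j - 3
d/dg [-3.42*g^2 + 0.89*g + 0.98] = 0.89 - 6.84*g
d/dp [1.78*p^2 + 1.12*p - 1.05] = 3.56*p + 1.12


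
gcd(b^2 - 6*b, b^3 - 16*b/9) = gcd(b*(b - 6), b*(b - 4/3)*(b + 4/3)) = b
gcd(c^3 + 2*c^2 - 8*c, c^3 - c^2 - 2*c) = c^2 - 2*c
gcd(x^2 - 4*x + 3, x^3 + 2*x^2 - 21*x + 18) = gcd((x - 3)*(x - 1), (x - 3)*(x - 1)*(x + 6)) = x^2 - 4*x + 3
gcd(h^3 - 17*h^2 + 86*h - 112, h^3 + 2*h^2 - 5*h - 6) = h - 2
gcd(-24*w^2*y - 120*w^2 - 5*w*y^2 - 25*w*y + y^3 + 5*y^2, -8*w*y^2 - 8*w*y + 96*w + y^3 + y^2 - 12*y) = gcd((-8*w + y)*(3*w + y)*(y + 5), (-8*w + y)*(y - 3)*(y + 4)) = -8*w + y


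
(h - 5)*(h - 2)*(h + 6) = h^3 - h^2 - 32*h + 60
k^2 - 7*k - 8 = (k - 8)*(k + 1)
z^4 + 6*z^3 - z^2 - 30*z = z*(z - 2)*(z + 3)*(z + 5)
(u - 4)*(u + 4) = u^2 - 16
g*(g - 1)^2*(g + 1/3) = g^4 - 5*g^3/3 + g^2/3 + g/3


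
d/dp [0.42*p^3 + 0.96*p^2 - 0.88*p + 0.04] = 1.26*p^2 + 1.92*p - 0.88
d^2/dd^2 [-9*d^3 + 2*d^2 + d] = 4 - 54*d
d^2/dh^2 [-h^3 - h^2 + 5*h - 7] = -6*h - 2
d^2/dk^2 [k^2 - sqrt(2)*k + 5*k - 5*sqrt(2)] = 2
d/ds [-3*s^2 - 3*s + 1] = -6*s - 3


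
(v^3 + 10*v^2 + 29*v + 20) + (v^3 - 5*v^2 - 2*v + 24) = 2*v^3 + 5*v^2 + 27*v + 44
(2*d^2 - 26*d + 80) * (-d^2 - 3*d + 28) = -2*d^4 + 20*d^3 + 54*d^2 - 968*d + 2240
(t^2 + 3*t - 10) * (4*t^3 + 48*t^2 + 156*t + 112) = 4*t^5 + 60*t^4 + 260*t^3 + 100*t^2 - 1224*t - 1120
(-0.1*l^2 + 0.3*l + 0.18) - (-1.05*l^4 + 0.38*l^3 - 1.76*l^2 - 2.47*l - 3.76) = 1.05*l^4 - 0.38*l^3 + 1.66*l^2 + 2.77*l + 3.94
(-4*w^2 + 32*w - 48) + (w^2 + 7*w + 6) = -3*w^2 + 39*w - 42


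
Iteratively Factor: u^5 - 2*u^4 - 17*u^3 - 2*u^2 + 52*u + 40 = (u + 2)*(u^4 - 4*u^3 - 9*u^2 + 16*u + 20) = (u - 5)*(u + 2)*(u^3 + u^2 - 4*u - 4) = (u - 5)*(u - 2)*(u + 2)*(u^2 + 3*u + 2) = (u - 5)*(u - 2)*(u + 2)^2*(u + 1)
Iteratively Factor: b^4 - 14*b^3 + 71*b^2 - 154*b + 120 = (b - 3)*(b^3 - 11*b^2 + 38*b - 40) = (b - 3)*(b - 2)*(b^2 - 9*b + 20) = (b - 5)*(b - 3)*(b - 2)*(b - 4)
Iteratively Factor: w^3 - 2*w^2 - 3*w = (w)*(w^2 - 2*w - 3) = w*(w - 3)*(w + 1)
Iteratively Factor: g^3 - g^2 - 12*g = (g - 4)*(g^2 + 3*g) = g*(g - 4)*(g + 3)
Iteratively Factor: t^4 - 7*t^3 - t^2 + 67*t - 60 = (t - 5)*(t^3 - 2*t^2 - 11*t + 12) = (t - 5)*(t + 3)*(t^2 - 5*t + 4) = (t - 5)*(t - 4)*(t + 3)*(t - 1)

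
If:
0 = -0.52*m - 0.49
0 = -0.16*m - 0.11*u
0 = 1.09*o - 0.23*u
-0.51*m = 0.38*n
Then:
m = -0.94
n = 1.26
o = 0.29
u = 1.37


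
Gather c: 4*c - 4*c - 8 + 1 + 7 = 0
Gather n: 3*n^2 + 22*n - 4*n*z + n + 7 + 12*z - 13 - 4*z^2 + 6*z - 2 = 3*n^2 + n*(23 - 4*z) - 4*z^2 + 18*z - 8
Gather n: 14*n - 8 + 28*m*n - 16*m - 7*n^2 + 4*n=-16*m - 7*n^2 + n*(28*m + 18) - 8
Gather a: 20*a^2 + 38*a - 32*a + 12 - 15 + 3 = 20*a^2 + 6*a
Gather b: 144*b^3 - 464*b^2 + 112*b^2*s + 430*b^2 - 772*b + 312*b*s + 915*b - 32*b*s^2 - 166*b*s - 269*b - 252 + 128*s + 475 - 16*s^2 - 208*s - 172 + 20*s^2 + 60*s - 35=144*b^3 + b^2*(112*s - 34) + b*(-32*s^2 + 146*s - 126) + 4*s^2 - 20*s + 16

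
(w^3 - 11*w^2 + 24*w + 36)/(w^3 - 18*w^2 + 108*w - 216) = (w + 1)/(w - 6)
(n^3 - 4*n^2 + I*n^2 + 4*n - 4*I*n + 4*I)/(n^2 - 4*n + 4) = n + I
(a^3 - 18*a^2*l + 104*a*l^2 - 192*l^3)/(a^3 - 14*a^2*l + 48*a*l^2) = (a - 4*l)/a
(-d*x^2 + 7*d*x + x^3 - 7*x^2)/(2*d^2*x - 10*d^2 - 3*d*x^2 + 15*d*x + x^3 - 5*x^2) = x*(x - 7)/(-2*d*x + 10*d + x^2 - 5*x)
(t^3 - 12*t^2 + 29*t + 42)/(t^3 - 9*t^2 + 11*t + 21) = (t - 6)/(t - 3)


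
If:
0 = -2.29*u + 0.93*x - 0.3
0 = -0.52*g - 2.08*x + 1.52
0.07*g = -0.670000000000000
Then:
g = -9.57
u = 1.14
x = 3.12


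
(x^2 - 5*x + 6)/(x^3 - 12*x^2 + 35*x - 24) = (x - 2)/(x^2 - 9*x + 8)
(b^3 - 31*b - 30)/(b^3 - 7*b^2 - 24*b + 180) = (b + 1)/(b - 6)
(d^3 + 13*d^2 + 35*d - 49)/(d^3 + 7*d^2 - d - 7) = (d + 7)/(d + 1)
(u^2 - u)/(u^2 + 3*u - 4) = u/(u + 4)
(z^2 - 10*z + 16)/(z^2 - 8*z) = (z - 2)/z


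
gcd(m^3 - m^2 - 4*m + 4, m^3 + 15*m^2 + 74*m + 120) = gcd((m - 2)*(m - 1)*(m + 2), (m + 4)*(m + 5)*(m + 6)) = 1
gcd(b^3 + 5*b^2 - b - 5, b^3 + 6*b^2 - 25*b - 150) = b + 5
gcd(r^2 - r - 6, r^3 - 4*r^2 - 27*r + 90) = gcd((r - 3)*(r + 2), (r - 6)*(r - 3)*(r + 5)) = r - 3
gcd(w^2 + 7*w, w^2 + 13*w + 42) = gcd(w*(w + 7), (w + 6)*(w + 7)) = w + 7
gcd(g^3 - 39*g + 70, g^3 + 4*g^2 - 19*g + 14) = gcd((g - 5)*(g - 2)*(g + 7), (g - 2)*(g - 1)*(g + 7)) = g^2 + 5*g - 14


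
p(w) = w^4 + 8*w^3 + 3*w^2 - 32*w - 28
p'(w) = 4*w^3 + 24*w^2 + 6*w - 32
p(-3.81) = -94.27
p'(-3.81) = 72.30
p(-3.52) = -73.58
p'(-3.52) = 69.79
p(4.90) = 1404.90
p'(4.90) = 1044.24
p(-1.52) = 4.81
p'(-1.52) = 0.28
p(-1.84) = 2.66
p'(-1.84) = 13.30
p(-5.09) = -171.14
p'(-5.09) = 31.77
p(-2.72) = -25.02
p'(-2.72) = 48.75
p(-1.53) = 4.81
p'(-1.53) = 0.68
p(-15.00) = 24752.00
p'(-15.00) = -8222.00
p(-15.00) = 24752.00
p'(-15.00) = -8222.00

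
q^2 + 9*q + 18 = (q + 3)*(q + 6)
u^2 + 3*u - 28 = (u - 4)*(u + 7)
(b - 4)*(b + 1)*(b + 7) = b^3 + 4*b^2 - 25*b - 28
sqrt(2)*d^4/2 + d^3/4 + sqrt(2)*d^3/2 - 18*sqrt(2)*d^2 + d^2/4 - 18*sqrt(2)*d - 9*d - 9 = (d/2 + 1/2)*(d - 6)*(d + 6)*(sqrt(2)*d + 1/2)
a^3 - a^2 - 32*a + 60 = (a - 5)*(a - 2)*(a + 6)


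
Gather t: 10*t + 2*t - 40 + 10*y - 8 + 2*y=12*t + 12*y - 48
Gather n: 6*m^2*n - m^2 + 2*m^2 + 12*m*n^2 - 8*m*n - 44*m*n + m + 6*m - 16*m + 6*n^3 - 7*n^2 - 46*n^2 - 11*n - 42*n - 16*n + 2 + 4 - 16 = m^2 - 9*m + 6*n^3 + n^2*(12*m - 53) + n*(6*m^2 - 52*m - 69) - 10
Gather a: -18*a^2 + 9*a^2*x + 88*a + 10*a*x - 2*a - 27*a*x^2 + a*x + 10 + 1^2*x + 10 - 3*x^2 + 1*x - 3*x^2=a^2*(9*x - 18) + a*(-27*x^2 + 11*x + 86) - 6*x^2 + 2*x + 20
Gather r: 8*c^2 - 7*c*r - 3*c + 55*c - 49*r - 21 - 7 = 8*c^2 + 52*c + r*(-7*c - 49) - 28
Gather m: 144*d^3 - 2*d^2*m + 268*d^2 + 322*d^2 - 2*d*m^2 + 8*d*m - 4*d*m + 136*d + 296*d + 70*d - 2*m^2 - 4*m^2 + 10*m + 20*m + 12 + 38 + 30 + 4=144*d^3 + 590*d^2 + 502*d + m^2*(-2*d - 6) + m*(-2*d^2 + 4*d + 30) + 84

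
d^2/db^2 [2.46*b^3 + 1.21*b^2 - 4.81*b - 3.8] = 14.76*b + 2.42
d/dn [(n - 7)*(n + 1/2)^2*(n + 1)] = 4*n^3 - 15*n^2 - 51*n/2 - 17/2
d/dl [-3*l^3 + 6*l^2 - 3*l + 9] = -9*l^2 + 12*l - 3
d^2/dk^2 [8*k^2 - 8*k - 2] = 16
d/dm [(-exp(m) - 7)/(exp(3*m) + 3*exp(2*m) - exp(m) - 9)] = ((exp(m) + 7)*(3*exp(2*m) + 6*exp(m) - 1) - exp(3*m) - 3*exp(2*m) + exp(m) + 9)*exp(m)/(exp(3*m) + 3*exp(2*m) - exp(m) - 9)^2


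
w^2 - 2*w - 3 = (w - 3)*(w + 1)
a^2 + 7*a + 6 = (a + 1)*(a + 6)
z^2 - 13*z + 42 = (z - 7)*(z - 6)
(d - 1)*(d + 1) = d^2 - 1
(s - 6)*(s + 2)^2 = s^3 - 2*s^2 - 20*s - 24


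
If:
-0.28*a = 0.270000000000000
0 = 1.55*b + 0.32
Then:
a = -0.96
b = -0.21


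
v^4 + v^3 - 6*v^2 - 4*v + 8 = (v - 2)*(v - 1)*(v + 2)^2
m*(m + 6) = m^2 + 6*m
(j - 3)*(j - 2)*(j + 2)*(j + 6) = j^4 + 3*j^3 - 22*j^2 - 12*j + 72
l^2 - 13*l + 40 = (l - 8)*(l - 5)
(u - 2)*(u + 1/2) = u^2 - 3*u/2 - 1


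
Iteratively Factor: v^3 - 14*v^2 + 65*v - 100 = (v - 5)*(v^2 - 9*v + 20) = (v - 5)*(v - 4)*(v - 5)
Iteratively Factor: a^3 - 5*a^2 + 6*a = (a - 2)*(a^2 - 3*a) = a*(a - 2)*(a - 3)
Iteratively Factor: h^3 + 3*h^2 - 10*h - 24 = (h + 4)*(h^2 - h - 6) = (h + 2)*(h + 4)*(h - 3)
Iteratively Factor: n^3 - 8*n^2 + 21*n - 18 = (n - 3)*(n^2 - 5*n + 6) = (n - 3)*(n - 2)*(n - 3)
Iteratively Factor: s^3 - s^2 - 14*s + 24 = (s - 2)*(s^2 + s - 12) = (s - 3)*(s - 2)*(s + 4)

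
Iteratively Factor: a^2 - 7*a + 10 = (a - 5)*(a - 2)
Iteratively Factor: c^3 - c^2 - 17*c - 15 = (c - 5)*(c^2 + 4*c + 3) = (c - 5)*(c + 3)*(c + 1)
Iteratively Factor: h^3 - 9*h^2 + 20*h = (h)*(h^2 - 9*h + 20) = h*(h - 5)*(h - 4)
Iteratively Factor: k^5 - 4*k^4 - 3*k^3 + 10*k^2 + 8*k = (k - 4)*(k^4 - 3*k^2 - 2*k) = (k - 4)*(k - 2)*(k^3 + 2*k^2 + k) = (k - 4)*(k - 2)*(k + 1)*(k^2 + k) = k*(k - 4)*(k - 2)*(k + 1)*(k + 1)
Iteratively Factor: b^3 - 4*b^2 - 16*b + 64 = (b - 4)*(b^2 - 16) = (b - 4)*(b + 4)*(b - 4)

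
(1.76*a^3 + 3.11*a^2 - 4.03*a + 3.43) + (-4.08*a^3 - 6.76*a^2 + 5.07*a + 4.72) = -2.32*a^3 - 3.65*a^2 + 1.04*a + 8.15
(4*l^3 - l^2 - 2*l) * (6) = 24*l^3 - 6*l^2 - 12*l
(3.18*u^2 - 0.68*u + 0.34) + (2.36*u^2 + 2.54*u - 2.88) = 5.54*u^2 + 1.86*u - 2.54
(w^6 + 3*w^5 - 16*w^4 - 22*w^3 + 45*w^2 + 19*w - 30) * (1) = w^6 + 3*w^5 - 16*w^4 - 22*w^3 + 45*w^2 + 19*w - 30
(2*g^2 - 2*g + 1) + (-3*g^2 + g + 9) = -g^2 - g + 10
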